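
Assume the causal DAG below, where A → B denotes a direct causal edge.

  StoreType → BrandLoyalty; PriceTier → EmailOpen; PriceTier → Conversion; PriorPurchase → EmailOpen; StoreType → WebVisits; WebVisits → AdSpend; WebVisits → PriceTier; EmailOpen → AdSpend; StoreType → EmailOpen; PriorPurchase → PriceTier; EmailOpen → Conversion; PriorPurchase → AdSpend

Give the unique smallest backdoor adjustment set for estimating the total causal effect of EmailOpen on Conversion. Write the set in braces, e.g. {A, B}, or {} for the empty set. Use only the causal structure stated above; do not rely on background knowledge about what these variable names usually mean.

Variables eligible for adjustment (non-descendants of EmailOpen, excluding EmailOpen and Conversion): {BrandLoyalty, PriceTier, PriorPurchase, StoreType, WebVisits}.
Backdoor paths from EmailOpen to Conversion:
  P1: EmailOpen <- StoreType -> WebVisits -> PriceTier -> Conversion
  P2: EmailOpen <- StoreType -> WebVisits -> AdSpend <- PriorPurchase -> PriceTier -> Conversion
  P3: EmailOpen <- PriorPurchase -> PriceTier -> Conversion
  P4: EmailOpen <- PriorPurchase -> AdSpend <- WebVisits -> PriceTier -> Conversion
  P5: EmailOpen <- PriceTier -> Conversion
The empty set is not sufficient: P1 (EmailOpen <- StoreType -> WebVisits -> PriceTier -> Conversion) has no collider blocking it and no conditioned non-collider, so it is open.
Try {PriceTier}:
  P1: blocked at chain node PriceTier ∈ conditioning set.
  P2: blocked at collider AdSpend (neither it nor any descendant is in the conditioning set).
  P3: blocked at chain node PriceTier ∈ conditioning set.
  P4: blocked at collider AdSpend (neither it nor any descendant is in the conditioning set).
  P5: blocked at fork node PriceTier ∈ conditioning set.
{PriceTier} contains no descendant of EmailOpen and blocks every backdoor path.
No other singleton works — e.g. {StoreType} leaves P3 open — so {PriceTier} is the unique smallest valid adjustment set.

{PriceTier}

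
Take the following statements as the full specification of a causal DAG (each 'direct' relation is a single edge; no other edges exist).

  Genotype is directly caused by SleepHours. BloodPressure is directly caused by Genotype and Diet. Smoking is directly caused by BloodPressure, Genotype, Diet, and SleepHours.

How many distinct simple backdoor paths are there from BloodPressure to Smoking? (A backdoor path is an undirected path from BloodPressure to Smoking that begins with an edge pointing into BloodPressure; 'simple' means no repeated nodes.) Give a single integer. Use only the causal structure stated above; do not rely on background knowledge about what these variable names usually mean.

A backdoor path from BloodPressure to Smoking is any simple undirected path whose first edge points into BloodPressure (i.e. leaves BloodPressure via a parent).
Parents of BloodPressure: {Diet, Genotype}.
Enumerating:
  P1: BloodPressure <- Diet -> Smoking
  P2: BloodPressure <- Genotype <- SleepHours -> Smoking
  P3: BloodPressure <- Genotype -> Smoking
That exhausts the simple backdoor paths. Count: 3.

3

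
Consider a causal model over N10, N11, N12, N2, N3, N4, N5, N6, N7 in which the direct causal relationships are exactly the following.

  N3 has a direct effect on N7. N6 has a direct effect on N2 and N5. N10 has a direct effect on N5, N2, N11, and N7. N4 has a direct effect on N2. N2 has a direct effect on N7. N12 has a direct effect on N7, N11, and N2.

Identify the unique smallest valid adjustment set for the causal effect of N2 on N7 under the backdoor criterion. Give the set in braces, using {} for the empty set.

Variables eligible for adjustment (non-descendants of N2, excluding N2 and N7): {N10, N11, N12, N3, N4, N5, N6}.
Backdoor paths from N2 to N7:
  P1: N2 <- N10 -> N11 <- N12 -> N7
  P2: N2 <- N10 -> N7
  P3: N2 <- N6 -> N5 <- N10 -> N11 <- N12 -> N7
  P4: N2 <- N6 -> N5 <- N10 -> N7
  P5: N2 <- N12 -> N11 <- N10 -> N7
  P6: N2 <- N12 -> N7
The empty set is not sufficient: P2 (N2 <- N10 -> N7) has no collider blocking it and no conditioned non-collider, so it is open.
Try {N10, N12}:
  P1: blocked at fork node N10 ∈ conditioning set.
  P2: blocked at fork node N10 ∈ conditioning set.
  P3: blocked at collider N5 (neither it nor any descendant is in the conditioning set).
  P4: blocked at collider N5 (neither it nor any descendant is in the conditioning set).
  P5: blocked at fork node N12 ∈ conditioning set.
  P6: blocked at fork node N12 ∈ conditioning set.
{N10, N12} contains no descendant of N2 and blocks every backdoor path.
Every element of {N10, N12} is needed (dropping N10 leaves P2 open; dropping N12 leaves P6 open), so no proper subset is valid.
Among all size-2 subsets of the eligible variables, only {N10, N12} blocks every backdoor path, so it is the unique smallest valid adjustment set.

{N10, N12}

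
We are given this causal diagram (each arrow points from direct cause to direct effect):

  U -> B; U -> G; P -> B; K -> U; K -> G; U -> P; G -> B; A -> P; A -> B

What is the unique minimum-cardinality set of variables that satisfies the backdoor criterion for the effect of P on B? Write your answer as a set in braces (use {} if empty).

{A, U}

Variables eligible for adjustment (non-descendants of P, excluding P and B): {A, G, K, U}.
Backdoor paths from P to B:
  P1: P <- U <- K -> G -> B
  P2: P <- U -> G -> B
  P3: P <- U -> B
  P4: P <- A -> B
The empty set is not sufficient: P1 (P <- U <- K -> G -> B) has no collider blocking it and no conditioned non-collider, so it is open.
Try {A, U}:
  P1: blocked at chain node U ∈ conditioning set.
  P2: blocked at fork node U ∈ conditioning set.
  P3: blocked at fork node U ∈ conditioning set.
  P4: blocked at fork node A ∈ conditioning set.
{A, U} contains no descendant of P and blocks every backdoor path.
Every element of {A, U} is needed (dropping A leaves P4 open; dropping U leaves P1 open), so no proper subset is valid.
Among all size-2 subsets of the eligible variables, only {A, U} blocks every backdoor path, so it is the unique smallest valid adjustment set.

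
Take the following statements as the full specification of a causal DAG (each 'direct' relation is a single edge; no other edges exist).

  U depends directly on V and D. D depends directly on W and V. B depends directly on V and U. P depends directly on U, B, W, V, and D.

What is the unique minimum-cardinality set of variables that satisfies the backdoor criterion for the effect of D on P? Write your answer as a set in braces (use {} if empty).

{V, W}

Variables eligible for adjustment (non-descendants of D, excluding D and P): {V, W}.
Backdoor paths from D to P:
  P1: D <- V -> U -> B -> P
  P2: D <- V -> U -> P
  P3: D <- V -> B <- U -> P
  P4: D <- V -> B -> P
  P5: D <- V -> P
  P6: D <- W -> P
The empty set is not sufficient: P1 (D <- V -> U -> B -> P) has no collider blocking it and no conditioned non-collider, so it is open.
Try {V, W}:
  P1: blocked at fork node V ∈ conditioning set.
  P2: blocked at fork node V ∈ conditioning set.
  P3: blocked at fork node V ∈ conditioning set.
  P4: blocked at fork node V ∈ conditioning set.
  P5: blocked at fork node V ∈ conditioning set.
  P6: blocked at fork node W ∈ conditioning set.
{V, W} contains no descendant of D and blocks every backdoor path.
Every element of {V, W} is needed (dropping V leaves P1 open; dropping W leaves P6 open), so no proper subset is valid.
Among all size-2 subsets of the eligible variables, only {V, W} blocks every backdoor path, so it is the unique smallest valid adjustment set.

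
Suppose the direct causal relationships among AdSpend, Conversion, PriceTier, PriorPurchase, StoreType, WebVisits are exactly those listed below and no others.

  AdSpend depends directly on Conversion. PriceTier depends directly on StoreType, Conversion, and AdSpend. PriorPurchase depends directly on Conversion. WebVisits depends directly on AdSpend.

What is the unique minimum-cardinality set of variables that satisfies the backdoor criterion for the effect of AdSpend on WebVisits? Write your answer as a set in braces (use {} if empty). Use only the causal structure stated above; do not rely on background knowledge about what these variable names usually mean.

Variables eligible for adjustment (non-descendants of AdSpend, excluding AdSpend and WebVisits): {Conversion, PriorPurchase, StoreType}.
Backdoor paths from AdSpend to WebVisits:
  (none)
With no backdoor paths the empty set already satisfies the criterion, and it is trivially minimal.

{}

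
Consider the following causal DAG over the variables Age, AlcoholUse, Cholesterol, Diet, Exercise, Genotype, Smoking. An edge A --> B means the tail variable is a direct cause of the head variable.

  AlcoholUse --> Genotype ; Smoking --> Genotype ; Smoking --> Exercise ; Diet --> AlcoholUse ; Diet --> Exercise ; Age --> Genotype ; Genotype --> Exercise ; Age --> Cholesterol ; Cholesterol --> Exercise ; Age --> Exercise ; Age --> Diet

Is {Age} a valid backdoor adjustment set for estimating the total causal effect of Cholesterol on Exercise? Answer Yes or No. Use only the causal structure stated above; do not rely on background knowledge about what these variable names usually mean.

Yes

Backdoor paths from Cholesterol to Exercise (paths whose first edge points into Cholesterol):
  P1: Cholesterol <- Age -> Diet -> AlcoholUse -> Genotype <- Smoking -> Exercise
  P2: Cholesterol <- Age -> Diet -> AlcoholUse -> Genotype -> Exercise
  P3: Cholesterol <- Age -> Diet -> Exercise
  P4: Cholesterol <- Age -> Genotype <- Smoking -> Exercise
  P5: Cholesterol <- Age -> Genotype <- AlcoholUse <- Diet -> Exercise
  P6: Cholesterol <- Age -> Genotype -> Exercise
  P7: Cholesterol <- Age -> Exercise
Condition 1 (no descendant of Cholesterol in the set): holds — descendants of Cholesterol are {Exercise}; none are in {Age}.
Condition 2 (every backdoor path blocked by {Age}):
  P1: blocked at fork node Age ∈ conditioning set.
  P2: blocked at fork node Age ∈ conditioning set.
  P3: blocked at fork node Age ∈ conditioning set.
  P4: blocked at fork node Age ∈ conditioning set.
  P5: blocked at fork node Age ∈ conditioning set.
  P6: blocked at fork node Age ∈ conditioning set.
  P7: blocked at fork node Age ∈ conditioning set.
{Age} satisfies the backdoor criterion.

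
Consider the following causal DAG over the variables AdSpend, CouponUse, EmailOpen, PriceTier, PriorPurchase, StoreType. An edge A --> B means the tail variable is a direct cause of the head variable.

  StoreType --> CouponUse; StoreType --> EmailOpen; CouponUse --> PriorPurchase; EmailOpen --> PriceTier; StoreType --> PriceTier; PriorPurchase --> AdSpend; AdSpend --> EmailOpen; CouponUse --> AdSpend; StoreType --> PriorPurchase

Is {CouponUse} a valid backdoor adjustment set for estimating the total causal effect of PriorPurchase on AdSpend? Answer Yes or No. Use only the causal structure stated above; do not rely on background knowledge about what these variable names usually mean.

Yes

Backdoor paths from PriorPurchase to AdSpend (paths whose first edge points into PriorPurchase):
  P1: PriorPurchase <- StoreType -> CouponUse -> AdSpend
  P2: PriorPurchase <- StoreType -> EmailOpen <- AdSpend
  P3: PriorPurchase <- StoreType -> PriceTier <- EmailOpen <- AdSpend
  P4: PriorPurchase <- CouponUse <- StoreType -> EmailOpen <- AdSpend
  P5: PriorPurchase <- CouponUse <- StoreType -> PriceTier <- EmailOpen <- AdSpend
  P6: PriorPurchase <- CouponUse -> AdSpend
Condition 1 (no descendant of PriorPurchase in the set): holds — descendants of PriorPurchase are {AdSpend, EmailOpen, PriceTier}; none are in {CouponUse}.
Condition 2 (every backdoor path blocked by {CouponUse}):
  P1: blocked at chain node CouponUse ∈ conditioning set.
  P2: blocked at collider EmailOpen (neither it nor any descendant is in the conditioning set).
  P3: blocked at collider PriceTier (neither it nor any descendant is in the conditioning set).
  P4: blocked at chain node CouponUse ∈ conditioning set.
  P5: blocked at chain node CouponUse ∈ conditioning set.
  P6: blocked at fork node CouponUse ∈ conditioning set.
{CouponUse} satisfies the backdoor criterion.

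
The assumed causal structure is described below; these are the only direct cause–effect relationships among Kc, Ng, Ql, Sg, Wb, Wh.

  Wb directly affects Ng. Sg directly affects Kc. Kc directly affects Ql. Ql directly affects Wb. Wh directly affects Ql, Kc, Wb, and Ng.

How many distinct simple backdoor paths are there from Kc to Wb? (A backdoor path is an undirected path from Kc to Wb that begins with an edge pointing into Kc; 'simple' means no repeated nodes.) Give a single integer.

A backdoor path from Kc to Wb is any simple undirected path whose first edge points into Kc (i.e. leaves Kc via a parent).
Parents of Kc: {Sg, Wh}.
Enumerating:
  P1: Kc <- Wh -> Ql -> Wb
  P2: Kc <- Wh -> Wb
  P3: Kc <- Wh -> Ng <- Wb
That exhausts the simple backdoor paths. Count: 3.

3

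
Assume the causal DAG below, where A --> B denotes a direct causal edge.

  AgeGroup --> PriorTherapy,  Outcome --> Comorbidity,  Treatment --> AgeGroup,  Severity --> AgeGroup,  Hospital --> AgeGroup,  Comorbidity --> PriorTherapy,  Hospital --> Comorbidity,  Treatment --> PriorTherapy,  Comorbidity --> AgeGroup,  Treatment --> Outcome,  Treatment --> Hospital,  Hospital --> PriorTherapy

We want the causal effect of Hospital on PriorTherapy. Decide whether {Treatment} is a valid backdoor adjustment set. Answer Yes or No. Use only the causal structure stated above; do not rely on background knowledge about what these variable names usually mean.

Backdoor paths from Hospital to PriorTherapy (paths whose first edge points into Hospital):
  P1: Hospital <- Treatment -> Outcome -> Comorbidity -> AgeGroup -> PriorTherapy
  P2: Hospital <- Treatment -> Outcome -> Comorbidity -> PriorTherapy
  P3: Hospital <- Treatment -> AgeGroup <- Comorbidity -> PriorTherapy
  P4: Hospital <- Treatment -> AgeGroup -> PriorTherapy
  P5: Hospital <- Treatment -> PriorTherapy
Condition 1 (no descendant of Hospital in the set): holds — descendants of Hospital are {AgeGroup, Comorbidity, PriorTherapy}; none are in {Treatment}.
Condition 2 (every backdoor path blocked by {Treatment}):
  P1: blocked at fork node Treatment ∈ conditioning set.
  P2: blocked at fork node Treatment ∈ conditioning set.
  P3: blocked at fork node Treatment ∈ conditioning set.
  P4: blocked at fork node Treatment ∈ conditioning set.
  P5: blocked at fork node Treatment ∈ conditioning set.
{Treatment} satisfies the backdoor criterion.

Yes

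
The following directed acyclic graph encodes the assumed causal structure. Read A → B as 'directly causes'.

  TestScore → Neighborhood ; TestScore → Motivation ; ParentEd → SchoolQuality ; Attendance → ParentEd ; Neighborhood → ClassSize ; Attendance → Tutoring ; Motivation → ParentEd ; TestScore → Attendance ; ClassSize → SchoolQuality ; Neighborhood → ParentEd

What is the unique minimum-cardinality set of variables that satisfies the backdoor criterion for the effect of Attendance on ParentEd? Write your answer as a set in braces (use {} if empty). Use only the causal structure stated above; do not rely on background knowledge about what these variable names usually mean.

Variables eligible for adjustment (non-descendants of Attendance, excluding Attendance and ParentEd): {ClassSize, Motivation, Neighborhood, TestScore}.
Backdoor paths from Attendance to ParentEd:
  P1: Attendance <- TestScore -> Motivation -> ParentEd
  P2: Attendance <- TestScore -> Neighborhood -> ClassSize -> SchoolQuality <- ParentEd
  P3: Attendance <- TestScore -> Neighborhood -> ParentEd
The empty set is not sufficient: P1 (Attendance <- TestScore -> Motivation -> ParentEd) has no collider blocking it and no conditioned non-collider, so it is open.
Try {TestScore}:
  P1: blocked at fork node TestScore ∈ conditioning set.
  P2: blocked at fork node TestScore ∈ conditioning set.
  P3: blocked at fork node TestScore ∈ conditioning set.
{TestScore} contains no descendant of Attendance and blocks every backdoor path.
No other singleton works — e.g. {Motivation} leaves P3 open — so {TestScore} is the unique smallest valid adjustment set.

{TestScore}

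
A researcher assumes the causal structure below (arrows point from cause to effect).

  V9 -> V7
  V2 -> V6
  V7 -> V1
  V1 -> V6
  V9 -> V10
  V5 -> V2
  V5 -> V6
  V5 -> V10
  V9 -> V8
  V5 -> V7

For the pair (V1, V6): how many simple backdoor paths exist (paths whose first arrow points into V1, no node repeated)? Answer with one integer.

4

A backdoor path from V1 to V6 is any simple undirected path whose first edge points into V1 (i.e. leaves V1 via a parent).
Parents of V1: {V7}.
Enumerating:
  P1: V1 <- V7 <- V5 -> V2 -> V6
  P2: V1 <- V7 <- V5 -> V6
  P3: V1 <- V7 <- V9 -> V10 <- V5 -> V2 -> V6
  P4: V1 <- V7 <- V9 -> V10 <- V5 -> V6
That exhausts the simple backdoor paths. Count: 4.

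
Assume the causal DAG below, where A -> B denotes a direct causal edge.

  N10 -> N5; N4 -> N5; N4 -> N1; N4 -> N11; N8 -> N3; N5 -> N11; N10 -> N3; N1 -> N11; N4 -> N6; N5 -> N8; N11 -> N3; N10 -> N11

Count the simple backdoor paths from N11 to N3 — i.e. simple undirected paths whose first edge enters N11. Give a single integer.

A backdoor path from N11 to N3 is any simple undirected path whose first edge points into N11 (i.e. leaves N11 via a parent).
Parents of N11: {N1, N10, N4, N5}.
Enumerating:
  P1: N11 <- N4 -> N5 <- N10 -> N3
  P2: N11 <- N4 -> N5 -> N8 -> N3
  P3: N11 <- N10 -> N5 -> N8 -> N3
  P4: N11 <- N10 -> N3
  P5: N11 <- N5 <- N10 -> N3
  P6: N11 <- N5 -> N8 -> N3
  P7: N11 <- N1 <- N4 -> N5 <- N10 -> N3
  P8: N11 <- N1 <- N4 -> N5 -> N8 -> N3
That exhausts the simple backdoor paths. Count: 8.

8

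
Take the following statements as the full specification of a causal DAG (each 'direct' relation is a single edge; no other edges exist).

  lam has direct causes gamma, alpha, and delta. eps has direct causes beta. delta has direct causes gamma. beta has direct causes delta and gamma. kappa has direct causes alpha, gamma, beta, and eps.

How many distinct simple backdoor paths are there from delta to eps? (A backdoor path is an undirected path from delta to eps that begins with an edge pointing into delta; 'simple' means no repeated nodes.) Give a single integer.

6

A backdoor path from delta to eps is any simple undirected path whose first edge points into delta (i.e. leaves delta via a parent).
Parents of delta: {gamma}.
Enumerating:
  P1: delta <- gamma -> beta -> eps
  P2: delta <- gamma -> beta -> kappa <- eps
  P3: delta <- gamma -> lam <- alpha -> kappa <- beta -> eps
  P4: delta <- gamma -> lam <- alpha -> kappa <- eps
  P5: delta <- gamma -> kappa <- beta -> eps
  P6: delta <- gamma -> kappa <- eps
That exhausts the simple backdoor paths. Count: 6.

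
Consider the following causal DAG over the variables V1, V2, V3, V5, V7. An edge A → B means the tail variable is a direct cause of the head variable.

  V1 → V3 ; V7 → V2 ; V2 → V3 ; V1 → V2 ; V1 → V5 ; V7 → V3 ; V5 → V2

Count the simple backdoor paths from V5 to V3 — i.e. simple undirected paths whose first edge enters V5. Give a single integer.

3

A backdoor path from V5 to V3 is any simple undirected path whose first edge points into V5 (i.e. leaves V5 via a parent).
Parents of V5: {V1}.
Enumerating:
  P1: V5 <- V1 -> V2 <- V7 -> V3
  P2: V5 <- V1 -> V2 -> V3
  P3: V5 <- V1 -> V3
That exhausts the simple backdoor paths. Count: 3.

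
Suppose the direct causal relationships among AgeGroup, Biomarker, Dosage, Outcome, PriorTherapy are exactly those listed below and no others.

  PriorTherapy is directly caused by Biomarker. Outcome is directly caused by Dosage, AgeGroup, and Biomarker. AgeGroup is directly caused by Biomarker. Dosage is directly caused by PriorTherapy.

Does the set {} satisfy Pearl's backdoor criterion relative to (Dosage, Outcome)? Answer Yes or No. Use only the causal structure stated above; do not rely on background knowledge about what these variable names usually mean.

No

Backdoor paths from Dosage to Outcome (paths whose first edge points into Dosage):
  P1: Dosage <- PriorTherapy <- Biomarker -> AgeGroup -> Outcome
  P2: Dosage <- PriorTherapy <- Biomarker -> Outcome
Condition 1 (no descendant of Dosage in the set): holds — descendants of Dosage are {Outcome}; none are in {}.
Condition 2 (every backdoor path blocked by {}):
  P1: open — no interior node is in the conditioning set.
  P2: open — no interior node is in the conditioning set.
{} does not satisfy the backdoor criterion.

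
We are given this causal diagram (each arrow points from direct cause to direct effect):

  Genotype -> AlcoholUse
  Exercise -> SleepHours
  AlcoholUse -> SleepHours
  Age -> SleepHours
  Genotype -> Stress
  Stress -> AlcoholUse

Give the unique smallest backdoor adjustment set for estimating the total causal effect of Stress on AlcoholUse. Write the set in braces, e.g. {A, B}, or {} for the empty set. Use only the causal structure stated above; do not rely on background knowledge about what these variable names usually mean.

{Genotype}

Variables eligible for adjustment (non-descendants of Stress, excluding Stress and AlcoholUse): {Age, Exercise, Genotype}.
Backdoor paths from Stress to AlcoholUse:
  P1: Stress <- Genotype -> AlcoholUse
The empty set is not sufficient: P1 (Stress <- Genotype -> AlcoholUse) has no collider blocking it and no conditioned non-collider, so it is open.
Try {Genotype}:
  P1: blocked at fork node Genotype ∈ conditioning set.
{Genotype} contains no descendant of Stress and blocks every backdoor path.
No other singleton works — e.g. {Exercise} leaves P1 open — so {Genotype} is the unique smallest valid adjustment set.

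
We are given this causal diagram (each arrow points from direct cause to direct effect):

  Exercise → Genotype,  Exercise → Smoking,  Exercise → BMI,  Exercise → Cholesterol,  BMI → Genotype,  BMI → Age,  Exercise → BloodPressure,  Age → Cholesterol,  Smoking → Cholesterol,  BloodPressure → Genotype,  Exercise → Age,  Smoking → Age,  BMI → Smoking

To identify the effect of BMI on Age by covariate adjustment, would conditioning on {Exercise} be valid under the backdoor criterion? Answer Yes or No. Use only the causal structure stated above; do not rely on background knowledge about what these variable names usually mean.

Backdoor paths from BMI to Age (paths whose first edge points into BMI):
  P1: BMI <- Exercise -> Smoking -> Age
  P2: BMI <- Exercise -> Smoking -> Cholesterol <- Age
  P3: BMI <- Exercise -> Age
  P4: BMI <- Exercise -> Cholesterol <- Smoking -> Age
  P5: BMI <- Exercise -> Cholesterol <- Age
Condition 1 (no descendant of BMI in the set): holds — descendants of BMI are {Age, Cholesterol, Genotype, Smoking}; none are in {Exercise}.
Condition 2 (every backdoor path blocked by {Exercise}):
  P1: blocked at fork node Exercise ∈ conditioning set.
  P2: blocked at fork node Exercise ∈ conditioning set.
  P3: blocked at fork node Exercise ∈ conditioning set.
  P4: blocked at fork node Exercise ∈ conditioning set.
  P5: blocked at fork node Exercise ∈ conditioning set.
{Exercise} satisfies the backdoor criterion.

Yes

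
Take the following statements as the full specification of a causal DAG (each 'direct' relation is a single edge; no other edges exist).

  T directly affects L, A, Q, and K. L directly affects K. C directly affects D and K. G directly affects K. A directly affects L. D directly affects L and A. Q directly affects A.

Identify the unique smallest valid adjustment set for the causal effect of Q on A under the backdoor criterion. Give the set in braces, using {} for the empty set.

{T}

Variables eligible for adjustment (non-descendants of Q, excluding Q and A): {C, D, G, T}.
Backdoor paths from Q to A:
  P1: Q <- T -> A
  P2: Q <- T -> L <- D -> A
  P3: Q <- T -> L <- A
  P4: Q <- T -> L -> K <- C -> D -> A
  P5: Q <- T -> K <- C -> D -> A
  P6: Q <- T -> K <- C -> D -> L <- A
  P7: Q <- T -> K <- L <- D -> A
  P8: Q <- T -> K <- L <- A
The empty set is not sufficient: P1 (Q <- T -> A) has no collider blocking it and no conditioned non-collider, so it is open.
Try {T}:
  P1: blocked at fork node T ∈ conditioning set.
  P2: blocked at fork node T ∈ conditioning set.
  P3: blocked at fork node T ∈ conditioning set.
  P4: blocked at fork node T ∈ conditioning set.
  P5: blocked at fork node T ∈ conditioning set.
  P6: blocked at fork node T ∈ conditioning set.
  P7: blocked at fork node T ∈ conditioning set.
  P8: blocked at fork node T ∈ conditioning set.
{T} contains no descendant of Q and blocks every backdoor path.
No other singleton works — e.g. {C} leaves P1 open — so {T} is the unique smallest valid adjustment set.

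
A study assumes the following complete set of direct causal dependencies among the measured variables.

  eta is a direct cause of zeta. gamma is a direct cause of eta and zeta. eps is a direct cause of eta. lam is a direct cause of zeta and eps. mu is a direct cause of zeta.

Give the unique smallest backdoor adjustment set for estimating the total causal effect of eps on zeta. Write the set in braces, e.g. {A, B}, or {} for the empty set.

{lam}

Variables eligible for adjustment (non-descendants of eps, excluding eps and zeta): {gamma, lam, mu}.
Backdoor paths from eps to zeta:
  P1: eps <- lam -> zeta
The empty set is not sufficient: P1 (eps <- lam -> zeta) has no collider blocking it and no conditioned non-collider, so it is open.
Try {lam}:
  P1: blocked at fork node lam ∈ conditioning set.
{lam} contains no descendant of eps and blocks every backdoor path.
No other singleton works — e.g. {mu} leaves P1 open — so {lam} is the unique smallest valid adjustment set.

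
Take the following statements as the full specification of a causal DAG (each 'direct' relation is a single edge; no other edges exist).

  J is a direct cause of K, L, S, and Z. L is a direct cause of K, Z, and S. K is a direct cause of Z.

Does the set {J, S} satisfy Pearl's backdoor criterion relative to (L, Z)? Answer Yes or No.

No

Backdoor paths from L to Z (paths whose first edge points into L):
  P1: L <- J -> K -> Z
  P2: L <- J -> Z
Condition 1 (no descendant of L in the set): FAILS — S is a descendant of L.
Condition 2 (every backdoor path blocked by {J, S}):
  P1: blocked at fork node J ∈ conditioning set.
  P2: blocked at fork node J ∈ conditioning set.
{J, S} does not satisfy the backdoor criterion.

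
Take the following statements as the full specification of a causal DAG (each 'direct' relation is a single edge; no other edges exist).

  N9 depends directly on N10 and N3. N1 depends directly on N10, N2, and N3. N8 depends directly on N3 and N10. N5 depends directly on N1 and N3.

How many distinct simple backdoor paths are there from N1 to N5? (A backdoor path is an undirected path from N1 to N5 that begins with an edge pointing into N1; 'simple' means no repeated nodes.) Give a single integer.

3

A backdoor path from N1 to N5 is any simple undirected path whose first edge points into N1 (i.e. leaves N1 via a parent).
Parents of N1: {N10, N2, N3}.
Enumerating:
  P1: N1 <- N10 -> N9 <- N3 -> N5
  P2: N1 <- N10 -> N8 <- N3 -> N5
  P3: N1 <- N3 -> N5
That exhausts the simple backdoor paths. Count: 3.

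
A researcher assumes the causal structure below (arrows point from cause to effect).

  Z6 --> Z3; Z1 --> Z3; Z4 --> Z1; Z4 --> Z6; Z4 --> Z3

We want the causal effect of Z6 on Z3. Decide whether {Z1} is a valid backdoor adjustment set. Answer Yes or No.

Backdoor paths from Z6 to Z3 (paths whose first edge points into Z6):
  P1: Z6 <- Z4 -> Z1 -> Z3
  P2: Z6 <- Z4 -> Z3
Condition 1 (no descendant of Z6 in the set): holds — descendants of Z6 are {Z3}; none are in {Z1}.
Condition 2 (every backdoor path blocked by {Z1}):
  P1: blocked at chain node Z1 ∈ conditioning set.
  P2: open — no interior node is in the conditioning set.
{Z1} does not satisfy the backdoor criterion.

No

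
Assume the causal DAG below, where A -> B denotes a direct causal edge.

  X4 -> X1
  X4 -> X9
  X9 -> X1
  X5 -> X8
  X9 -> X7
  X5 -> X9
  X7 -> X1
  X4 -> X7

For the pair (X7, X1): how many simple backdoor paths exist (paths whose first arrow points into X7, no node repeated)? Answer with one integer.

4

A backdoor path from X7 to X1 is any simple undirected path whose first edge points into X7 (i.e. leaves X7 via a parent).
Parents of X7: {X4, X9}.
Enumerating:
  P1: X7 <- X4 -> X9 -> X1
  P2: X7 <- X4 -> X1
  P3: X7 <- X9 <- X4 -> X1
  P4: X7 <- X9 -> X1
That exhausts the simple backdoor paths. Count: 4.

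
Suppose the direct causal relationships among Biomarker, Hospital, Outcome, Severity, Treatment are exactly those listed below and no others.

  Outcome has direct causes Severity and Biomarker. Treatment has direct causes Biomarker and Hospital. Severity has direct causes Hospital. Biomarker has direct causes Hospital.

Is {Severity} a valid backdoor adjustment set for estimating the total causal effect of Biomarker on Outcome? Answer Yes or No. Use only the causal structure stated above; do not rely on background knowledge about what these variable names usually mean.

Yes

Backdoor paths from Biomarker to Outcome (paths whose first edge points into Biomarker):
  P1: Biomarker <- Hospital -> Severity -> Outcome
Condition 1 (no descendant of Biomarker in the set): holds — descendants of Biomarker are {Outcome, Treatment}; none are in {Severity}.
Condition 2 (every backdoor path blocked by {Severity}):
  P1: blocked at chain node Severity ∈ conditioning set.
{Severity} satisfies the backdoor criterion.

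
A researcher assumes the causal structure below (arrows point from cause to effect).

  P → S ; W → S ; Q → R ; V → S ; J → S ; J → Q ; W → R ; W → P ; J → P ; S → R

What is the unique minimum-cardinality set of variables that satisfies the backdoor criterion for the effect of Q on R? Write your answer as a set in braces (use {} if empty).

Variables eligible for adjustment (non-descendants of Q, excluding Q and R): {J, P, S, V, W}.
Backdoor paths from Q to R:
  P1: Q <- J -> P <- W -> S -> R
  P2: Q <- J -> P <- W -> R
  P3: Q <- J -> P -> S <- W -> R
  P4: Q <- J -> P -> S -> R
  P5: Q <- J -> S <- W -> R
  P6: Q <- J -> S <- P <- W -> R
  P7: Q <- J -> S -> R
The empty set is not sufficient: P4 (Q <- J -> P -> S -> R) has no collider blocking it and no conditioned non-collider, so it is open.
Try {J}:
  P1: blocked at fork node J ∈ conditioning set.
  P2: blocked at fork node J ∈ conditioning set.
  P3: blocked at fork node J ∈ conditioning set.
  P4: blocked at fork node J ∈ conditioning set.
  P5: blocked at fork node J ∈ conditioning set.
  P6: blocked at fork node J ∈ conditioning set.
  P7: blocked at fork node J ∈ conditioning set.
{J} contains no descendant of Q and blocks every backdoor path.
No other singleton works — e.g. {W} leaves P4 open — so {J} is the unique smallest valid adjustment set.

{J}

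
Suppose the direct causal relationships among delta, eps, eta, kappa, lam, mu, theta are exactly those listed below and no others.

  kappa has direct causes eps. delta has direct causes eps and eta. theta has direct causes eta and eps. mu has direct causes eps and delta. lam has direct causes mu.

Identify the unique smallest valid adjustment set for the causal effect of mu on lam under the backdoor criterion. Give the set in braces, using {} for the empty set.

Variables eligible for adjustment (non-descendants of mu, excluding mu and lam): {delta, eps, eta, kappa, theta}.
Backdoor paths from mu to lam:
  (none)
With no backdoor paths the empty set already satisfies the criterion, and it is trivially minimal.

{}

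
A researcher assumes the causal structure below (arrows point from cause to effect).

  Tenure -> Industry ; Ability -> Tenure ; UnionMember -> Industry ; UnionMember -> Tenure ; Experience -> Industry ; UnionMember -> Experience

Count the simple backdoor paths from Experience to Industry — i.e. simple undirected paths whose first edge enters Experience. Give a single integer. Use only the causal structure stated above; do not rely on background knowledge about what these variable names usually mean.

2

A backdoor path from Experience to Industry is any simple undirected path whose first edge points into Experience (i.e. leaves Experience via a parent).
Parents of Experience: {UnionMember}.
Enumerating:
  P1: Experience <- UnionMember -> Tenure -> Industry
  P2: Experience <- UnionMember -> Industry
That exhausts the simple backdoor paths. Count: 2.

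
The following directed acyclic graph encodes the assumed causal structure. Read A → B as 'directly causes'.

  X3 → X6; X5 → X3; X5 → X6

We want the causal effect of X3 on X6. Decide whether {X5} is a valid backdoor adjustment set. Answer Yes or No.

Backdoor paths from X3 to X6 (paths whose first edge points into X3):
  P1: X3 <- X5 -> X6
Condition 1 (no descendant of X3 in the set): holds — descendants of X3 are {X6}; none are in {X5}.
Condition 2 (every backdoor path blocked by {X5}):
  P1: blocked at fork node X5 ∈ conditioning set.
{X5} satisfies the backdoor criterion.

Yes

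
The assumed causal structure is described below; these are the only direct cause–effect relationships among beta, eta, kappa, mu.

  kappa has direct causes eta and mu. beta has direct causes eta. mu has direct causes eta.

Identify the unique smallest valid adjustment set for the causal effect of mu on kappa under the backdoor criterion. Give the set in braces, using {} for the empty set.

{eta}

Variables eligible for adjustment (non-descendants of mu, excluding mu and kappa): {beta, eta}.
Backdoor paths from mu to kappa:
  P1: mu <- eta -> kappa
The empty set is not sufficient: P1 (mu <- eta -> kappa) has no collider blocking it and no conditioned non-collider, so it is open.
Try {eta}:
  P1: blocked at fork node eta ∈ conditioning set.
{eta} contains no descendant of mu and blocks every backdoor path.
No other singleton works — e.g. {beta} leaves P1 open — so {eta} is the unique smallest valid adjustment set.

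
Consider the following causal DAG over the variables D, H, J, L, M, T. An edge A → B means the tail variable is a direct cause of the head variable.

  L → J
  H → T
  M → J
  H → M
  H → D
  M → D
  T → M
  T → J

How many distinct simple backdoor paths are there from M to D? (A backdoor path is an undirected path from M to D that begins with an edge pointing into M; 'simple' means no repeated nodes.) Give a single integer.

A backdoor path from M to D is any simple undirected path whose first edge points into M (i.e. leaves M via a parent).
Parents of M: {H, T}.
Enumerating:
  P1: M <- H -> D
  P2: M <- T <- H -> D
That exhausts the simple backdoor paths. Count: 2.

2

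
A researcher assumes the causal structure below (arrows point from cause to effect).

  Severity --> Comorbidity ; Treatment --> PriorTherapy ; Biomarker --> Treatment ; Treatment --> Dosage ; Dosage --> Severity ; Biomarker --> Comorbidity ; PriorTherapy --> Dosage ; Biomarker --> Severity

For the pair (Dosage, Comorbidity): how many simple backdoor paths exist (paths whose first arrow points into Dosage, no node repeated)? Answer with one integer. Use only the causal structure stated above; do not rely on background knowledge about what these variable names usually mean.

A backdoor path from Dosage to Comorbidity is any simple undirected path whose first edge points into Dosage (i.e. leaves Dosage via a parent).
Parents of Dosage: {PriorTherapy, Treatment}.
Enumerating:
  P1: Dosage <- Treatment <- Biomarker -> Severity -> Comorbidity
  P2: Dosage <- Treatment <- Biomarker -> Comorbidity
  P3: Dosage <- PriorTherapy <- Treatment <- Biomarker -> Severity -> Comorbidity
  P4: Dosage <- PriorTherapy <- Treatment <- Biomarker -> Comorbidity
That exhausts the simple backdoor paths. Count: 4.

4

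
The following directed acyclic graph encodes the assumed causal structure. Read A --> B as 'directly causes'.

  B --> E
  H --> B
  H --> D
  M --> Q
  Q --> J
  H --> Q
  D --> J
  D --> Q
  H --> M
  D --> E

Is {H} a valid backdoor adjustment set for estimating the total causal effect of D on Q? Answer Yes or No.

Yes

Backdoor paths from D to Q (paths whose first edge points into D):
  P1: D <- H -> M -> Q
  P2: D <- H -> Q
Condition 1 (no descendant of D in the set): holds — descendants of D are {E, J, Q}; none are in {H}.
Condition 2 (every backdoor path blocked by {H}):
  P1: blocked at fork node H ∈ conditioning set.
  P2: blocked at fork node H ∈ conditioning set.
{H} satisfies the backdoor criterion.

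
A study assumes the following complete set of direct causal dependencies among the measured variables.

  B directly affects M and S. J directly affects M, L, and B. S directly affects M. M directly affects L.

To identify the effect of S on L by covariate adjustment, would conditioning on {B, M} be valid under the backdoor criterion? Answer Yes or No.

Backdoor paths from S to L (paths whose first edge points into S):
  P1: S <- B <- J -> M -> L
  P2: S <- B <- J -> L
  P3: S <- B -> M <- J -> L
  P4: S <- B -> M -> L
Condition 1 (no descendant of S in the set): FAILS — M is a descendant of S.
Condition 2 (every backdoor path blocked by {B, M}):
  P1: blocked at chain node B ∈ conditioning set.
  P2: blocked at chain node B ∈ conditioning set.
  P3: blocked at fork node B ∈ conditioning set.
  P4: blocked at fork node B ∈ conditioning set.
{B, M} does not satisfy the backdoor criterion.

No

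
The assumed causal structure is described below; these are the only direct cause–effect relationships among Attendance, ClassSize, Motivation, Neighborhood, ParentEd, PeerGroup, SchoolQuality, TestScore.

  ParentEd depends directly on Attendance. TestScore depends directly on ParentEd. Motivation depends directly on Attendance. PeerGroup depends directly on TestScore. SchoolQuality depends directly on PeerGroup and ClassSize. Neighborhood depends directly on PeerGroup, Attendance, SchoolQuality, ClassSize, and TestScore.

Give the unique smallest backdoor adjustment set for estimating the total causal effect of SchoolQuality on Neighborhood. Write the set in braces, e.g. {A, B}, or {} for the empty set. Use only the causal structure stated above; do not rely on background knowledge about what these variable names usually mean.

Variables eligible for adjustment (non-descendants of SchoolQuality, excluding SchoolQuality and Neighborhood): {Attendance, ClassSize, Motivation, ParentEd, PeerGroup, TestScore}.
Backdoor paths from SchoolQuality to Neighborhood:
  P1: SchoolQuality <- ClassSize -> Neighborhood
  P2: SchoolQuality <- PeerGroup <- TestScore <- ParentEd <- Attendance -> Neighborhood
  P3: SchoolQuality <- PeerGroup <- TestScore -> Neighborhood
  P4: SchoolQuality <- PeerGroup -> Neighborhood
The empty set is not sufficient: P1 (SchoolQuality <- ClassSize -> Neighborhood) has no collider blocking it and no conditioned non-collider, so it is open.
Try {ClassSize, PeerGroup}:
  P1: blocked at fork node ClassSize ∈ conditioning set.
  P2: blocked at chain node PeerGroup ∈ conditioning set.
  P3: blocked at chain node PeerGroup ∈ conditioning set.
  P4: blocked at fork node PeerGroup ∈ conditioning set.
{ClassSize, PeerGroup} contains no descendant of SchoolQuality and blocks every backdoor path.
Every element of {ClassSize, PeerGroup} is needed (dropping ClassSize leaves P1 open; dropping PeerGroup leaves P2 open), so no proper subset is valid.
Among all size-2 subsets of the eligible variables, only {ClassSize, PeerGroup} blocks every backdoor path, so it is the unique smallest valid adjustment set.

{ClassSize, PeerGroup}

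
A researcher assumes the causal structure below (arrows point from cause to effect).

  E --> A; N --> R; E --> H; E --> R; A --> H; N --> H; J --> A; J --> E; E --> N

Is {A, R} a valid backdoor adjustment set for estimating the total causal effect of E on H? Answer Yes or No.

No

Backdoor paths from E to H (paths whose first edge points into E):
  P1: E <- J -> A -> H
Condition 1 (no descendant of E in the set): FAILS — A and R are descendants of E.
Condition 2 (every backdoor path blocked by {A, R}):
  P1: blocked at chain node A ∈ conditioning set.
{A, R} does not satisfy the backdoor criterion.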